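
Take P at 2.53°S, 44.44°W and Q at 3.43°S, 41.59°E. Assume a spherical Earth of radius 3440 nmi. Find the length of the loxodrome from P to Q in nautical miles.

Δψ = ln[tan(π/4+φ₂/2)/tan(π/4+φ₁/2)] = -0.0157;  Δφ = -0.0157 rad,  Δλ = +1.5015 rad
q = Δφ/Δψ = 0.9986
d = R·√(Δφ² + q²Δλ²) = 3440·1.49954 = 5158 nmi

5158 nmi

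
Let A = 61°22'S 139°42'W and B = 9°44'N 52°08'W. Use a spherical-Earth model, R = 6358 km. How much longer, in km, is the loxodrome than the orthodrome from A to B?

323 km

Great circle: cos σ = sin φ₁ sin φ₂ + cos φ₁ cos φ₂ cos Δλ,  σ = 1.6995 rad → d_gc = 10805.3 km
Rhumb line: Δψ = +1.5364, q = Δφ/Δψ = 0.8077, d_rh = R√(Δφ²+q²Δλ²) = 11128.7 km
Excess = 11128.7 − 10805.3 = 323.4 ≈ 323 km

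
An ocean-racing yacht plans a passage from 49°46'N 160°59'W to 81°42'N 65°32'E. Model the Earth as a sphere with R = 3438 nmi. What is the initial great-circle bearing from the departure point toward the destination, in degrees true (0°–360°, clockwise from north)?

θ = atan2( sin Δλ·cos φ₂ ,  cos φ₁ sin φ₂ − sin φ₁ cos φ₂ cos Δλ )
  = atan2(-0.1047, +0.7150) = 351.67°

351.7°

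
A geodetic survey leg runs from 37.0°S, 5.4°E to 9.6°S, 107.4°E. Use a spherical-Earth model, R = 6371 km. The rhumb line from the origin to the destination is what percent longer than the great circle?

Great circle: σ = 1.6342 rad → d_gc = Rσ = 10411.5 km
Rhumb: Δφ = +0.4782, Δλ = +1.7802, Δψ = +0.5276, q = Δφ/Δψ = 0.9063 → d_rh = R√(Δφ²+q²Δλ²) = 10721.5 km
Excess = (10721.5 − 10411.5) / 10411.5 = 310.0 / 10411.5 = 2.98% ≈ 3.0%

3.0%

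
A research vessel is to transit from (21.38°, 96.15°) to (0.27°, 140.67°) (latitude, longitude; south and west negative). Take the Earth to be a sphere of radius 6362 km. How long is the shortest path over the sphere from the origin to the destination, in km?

5360 km

cos σ = sin φ₁ sin φ₂ + cos φ₁ cos φ₂ cos Δλ
      = sin(21.38°)sin(0.27°) + cos(21.38°)cos(0.27°)cos(44.52°) = 0.6656
σ = 48.268° → d = Rσ = 6362·0.84243 = 5360 km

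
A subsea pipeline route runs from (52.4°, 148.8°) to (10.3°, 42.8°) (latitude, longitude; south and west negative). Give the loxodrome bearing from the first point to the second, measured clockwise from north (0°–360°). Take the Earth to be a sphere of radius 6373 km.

Meridional parts: M(φ₁)=+1.0776, M(φ₂)=+0.1807 → ΔM = -0.8968;  Δλ = -1.8500 rad
tan C = Δλ / ΔM = +2.0629 → C = 244.14°

244.1°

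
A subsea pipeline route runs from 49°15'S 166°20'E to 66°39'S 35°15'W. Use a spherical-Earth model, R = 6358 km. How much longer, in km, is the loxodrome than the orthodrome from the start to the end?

2323 km

Great circle: cos σ = sin φ₁ sin φ₂ + cos φ₁ cos φ₂ cos Δλ,  σ = 1.0985 rad → d_gc = 6984.2 km
Rhumb line: Δψ = -0.5863, q = Δφ/Δψ = 0.5179, d_rh = R√(Δφ²+q²Δλ²) = 9307.6 km
Excess = 9307.6 − 6984.2 = 2323.4 ≈ 2323 km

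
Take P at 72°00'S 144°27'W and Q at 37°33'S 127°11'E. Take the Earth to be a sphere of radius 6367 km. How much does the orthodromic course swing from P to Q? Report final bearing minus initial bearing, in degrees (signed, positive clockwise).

+79.5°

Initial bearing θ₁ = atan2(sin Δλ cos φ₂, cos φ₁ sin φ₂ − sin φ₁ cos φ₂ cos Δλ) = 258.11°
Final bearing θ₂ = (initial bearing from the destination back to the start) + 180° = 337.58°
Δθ = θ₂ − θ₁ = +79.5°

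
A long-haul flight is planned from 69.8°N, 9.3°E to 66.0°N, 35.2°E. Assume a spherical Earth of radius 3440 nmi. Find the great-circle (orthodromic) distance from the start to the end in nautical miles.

cos σ = sin φ₁ sin φ₂ + cos φ₁ cos φ₂ cos Δλ
      = sin(69.80°)sin(66.00°) + cos(69.80°)cos(66.00°)cos(25.90°) = 0.9837
σ = 10.361° → d = Rσ = 3440·0.18083 = 622 nmi

622 nmi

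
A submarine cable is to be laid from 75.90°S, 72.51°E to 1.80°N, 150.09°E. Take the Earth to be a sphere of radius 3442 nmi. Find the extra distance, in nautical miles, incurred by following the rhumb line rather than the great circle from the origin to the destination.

206 nmi

Great circle: cos σ = sin φ₁ sin φ₂ + cos φ₁ cos φ₂ cos Δλ,  σ = 1.5489 rad → d_gc = 5331.3 nmi
Rhumb line: Δψ = +2.1216, q = Δφ/Δψ = 0.6392, d_rh = R√(Δφ²+q²Δλ²) = 5537.4 nmi
Excess = 5537.4 − 5331.3 = 206.1 ≈ 206 nmi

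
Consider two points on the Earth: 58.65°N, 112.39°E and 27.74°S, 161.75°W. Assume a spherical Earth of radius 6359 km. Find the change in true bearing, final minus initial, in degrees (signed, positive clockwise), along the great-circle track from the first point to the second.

Initial bearing θ₁ = atan2(sin Δλ cos φ₂, cos φ₁ sin φ₂ − sin φ₁ cos φ₂ cos Δλ) = 108.58°
Final bearing θ₂ = (initial bearing from the destination back to the start) + 180° = 146.14°
Δθ = θ₂ − θ₁ = +37.6°

+37.6°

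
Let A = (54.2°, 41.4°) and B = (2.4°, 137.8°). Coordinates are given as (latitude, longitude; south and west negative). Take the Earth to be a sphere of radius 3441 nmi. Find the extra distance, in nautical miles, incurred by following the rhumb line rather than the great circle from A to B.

216 nmi

Great circle: cos σ = sin φ₁ sin φ₂ + cos φ₁ cos φ₂ cos Δλ,  σ = 1.6020 rad → d_gc = 5512.4 nmi
Rhumb line: Δψ = -1.0882, q = Δφ/Δψ = 0.8308, d_rh = R√(Δφ²+q²Δλ²) = 5728.2 nmi
Excess = 5728.2 − 5512.4 = 215.8 ≈ 216 nmi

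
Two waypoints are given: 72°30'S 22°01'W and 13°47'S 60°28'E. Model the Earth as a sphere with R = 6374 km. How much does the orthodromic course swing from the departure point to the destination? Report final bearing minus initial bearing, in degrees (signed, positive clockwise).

Initial bearing θ₁ = atan2(sin Δλ cos φ₂, cos φ₁ sin φ₂ − sin φ₁ cos φ₂ cos Δλ) = 87.06°
Final bearing θ₂ = (initial bearing from the destination back to the start) + 180° = 18.01°
Δθ = θ₂ − θ₁ = -69.0°

-69.0°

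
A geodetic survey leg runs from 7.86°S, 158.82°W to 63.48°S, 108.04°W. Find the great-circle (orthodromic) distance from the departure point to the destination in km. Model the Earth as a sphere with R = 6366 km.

7366 km

cos σ = sin φ₁ sin φ₂ + cos φ₁ cos φ₂ cos Δλ
      = sin(-7.86°)sin(-63.48°) + cos(-7.86°)cos(-63.48°)cos(50.78°) = 0.4020
σ = 66.294° → d = Rσ = 6366·1.15705 = 7366 km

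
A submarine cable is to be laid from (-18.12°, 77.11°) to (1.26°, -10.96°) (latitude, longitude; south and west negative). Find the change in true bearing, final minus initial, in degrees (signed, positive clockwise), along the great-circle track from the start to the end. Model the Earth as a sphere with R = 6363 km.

+16.4°

At departure: θ₁ = atan2(sin Δλ cos φ₂, cos φ₁ sin φ₂ − sin φ₁ cos φ₂ cos Δλ) = 271.80°
At arrival: θ₂ = atan2(sin Δλ cos φ₁, −cos φ₂ sin φ₁ + sin φ₂ cos φ₁ cos Δλ) = 288.16°
Δθ = θ₂ − θ₁ = +16.4°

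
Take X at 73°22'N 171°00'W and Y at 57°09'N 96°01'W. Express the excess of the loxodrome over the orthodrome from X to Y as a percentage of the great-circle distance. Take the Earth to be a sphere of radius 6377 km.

6.2%

Great circle: σ = 0.5639 rad → d_gc = Rσ = 3596.1 km
Rhumb: Δφ = -0.2830, Δλ = +1.3087, Δψ = -0.7014, q = Δφ/Δψ = 0.4035 → d_rh = R√(Δφ²+q²Δλ²) = 3820.8 km
Excess = (3820.8 − 3596.1) / 3596.1 = 224.7 / 3596.1 = 6.248% ≈ 6.2%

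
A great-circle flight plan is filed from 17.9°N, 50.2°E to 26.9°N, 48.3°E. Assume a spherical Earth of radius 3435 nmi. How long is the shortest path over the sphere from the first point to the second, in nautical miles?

550 nmi

cos σ = sin φ₁ sin φ₂ + cos φ₁ cos φ₂ cos Δλ
      = sin(17.90°)sin(26.90°) + cos(17.90°)cos(26.90°)cos(-1.90°) = 0.9872
σ = 9.169° → d = Rσ = 3435·0.16003 = 550 nmi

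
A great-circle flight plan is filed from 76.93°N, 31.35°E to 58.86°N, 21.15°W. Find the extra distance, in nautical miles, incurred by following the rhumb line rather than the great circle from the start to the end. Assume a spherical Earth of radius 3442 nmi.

Great circle: cos σ = sin φ₁ sin φ₂ + cos φ₁ cos φ₂ cos Δλ,  σ = 0.4396 rad → d_gc = 1513.1 nmi
Rhumb line: Δψ = -0.8889, q = Δφ/Δψ = 0.3548, d_rh = R√(Δφ²+q²Δλ²) = 1559.1 nmi
Excess = 1559.1 − 1513.1 = 46.0 ≈ 46 nmi

46 nmi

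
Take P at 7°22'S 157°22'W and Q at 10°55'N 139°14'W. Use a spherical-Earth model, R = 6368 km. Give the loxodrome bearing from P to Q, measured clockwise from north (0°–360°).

Δψ = ln[tan(π/4+φ₂/2)/tan(π/4+φ₁/2)] = +0.3206
Δλ = +0.3165 rad (taken the short way round)
course = atan2(Δλ, Δψ) = 44.63°

44.6°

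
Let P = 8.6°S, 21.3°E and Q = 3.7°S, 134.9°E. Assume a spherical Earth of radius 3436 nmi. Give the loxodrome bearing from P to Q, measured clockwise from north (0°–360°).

Δψ = ln[tan(π/4+φ₂/2)/tan(π/4+φ₁/2)] = +0.0860
Δλ = +1.9827 rad (taken the short way round)
course = atan2(Δλ, Δψ) = 87.52°

87.5°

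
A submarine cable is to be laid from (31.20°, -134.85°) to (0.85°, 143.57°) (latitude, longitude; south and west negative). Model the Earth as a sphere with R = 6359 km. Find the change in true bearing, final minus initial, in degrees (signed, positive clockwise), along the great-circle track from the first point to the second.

-27.7°

At departure: θ₁ = atan2(sin Δλ cos φ₂, cos φ₁ sin φ₂ − sin φ₁ cos φ₂ cos Δλ) = 266.35°
At arrival: θ₂ = atan2(sin Δλ cos φ₁, −cos φ₂ sin φ₁ + sin φ₂ cos φ₁ cos Δλ) = 238.62°
Δθ = θ₂ − θ₁ = -27.7°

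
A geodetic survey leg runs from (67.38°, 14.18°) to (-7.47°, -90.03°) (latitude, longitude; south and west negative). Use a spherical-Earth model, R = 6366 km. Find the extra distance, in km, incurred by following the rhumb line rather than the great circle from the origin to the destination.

Great circle: cos σ = sin φ₁ sin φ₂ + cos φ₁ cos φ₂ cos Δλ,  σ = 1.7861 rad → d_gc = 11370.2 km
Rhumb line: Δψ = -1.7402, q = Δφ/Δψ = 0.7507, d_rh = R√(Δφ²+q²Δλ²) = 12029.8 km
Excess = 12029.8 − 11370.2 = 659.6 ≈ 660 km

660 km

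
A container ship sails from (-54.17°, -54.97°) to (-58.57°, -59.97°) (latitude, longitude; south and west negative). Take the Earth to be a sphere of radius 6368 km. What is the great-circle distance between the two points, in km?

577 km

Haversine: a = sin²(Δφ/2)+cos φ₁ cos φ₂ sin²(Δλ/2) = 0.00205;  σ = 2·atan2(√a,√(1−a))
σ = 5.196° → d = Rσ = 6368·0.09068 = 577 km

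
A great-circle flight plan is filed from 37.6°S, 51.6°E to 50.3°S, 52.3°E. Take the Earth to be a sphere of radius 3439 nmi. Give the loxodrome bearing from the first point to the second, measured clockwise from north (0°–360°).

177.7°

Δψ = ln[tan(π/4+φ₂/2)/tan(π/4+φ₁/2)] = -0.3097
Δλ = +0.0122 rad (taken the short way round)
course = atan2(Δλ, Δψ) = 177.74°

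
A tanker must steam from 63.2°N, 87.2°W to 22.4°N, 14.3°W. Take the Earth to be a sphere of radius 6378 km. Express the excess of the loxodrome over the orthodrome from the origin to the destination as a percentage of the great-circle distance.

3.7%

Great circle: σ = 1.0897 rad → d_gc = Rσ = 6950.4 km
Rhumb: Δφ = -0.7121, Δλ = +1.2723, Δψ = -1.0332, q = Δφ/Δψ = 0.6892 → d_rh = R√(Δφ²+q²Δλ²) = 7204.8 km
Excess = (7204.8 − 6950.4) / 6950.4 = 254.4 / 6950.4 = 3.66% ≈ 3.7%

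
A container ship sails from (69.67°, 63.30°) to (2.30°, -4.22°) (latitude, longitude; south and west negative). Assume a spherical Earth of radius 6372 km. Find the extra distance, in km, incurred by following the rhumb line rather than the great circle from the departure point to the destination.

236 km

Great circle: cos σ = sin φ₁ sin φ₂ + cos φ₁ cos φ₂ cos Δλ,  σ = 1.3996 rad → d_gc = 8918.2 km
Rhumb line: Δψ = -1.6786, q = Δφ/Δψ = 0.7005, d_rh = R√(Δφ²+q²Δλ²) = 9154.5 km
Excess = 9154.5 − 8918.2 = 236.3 ≈ 236 km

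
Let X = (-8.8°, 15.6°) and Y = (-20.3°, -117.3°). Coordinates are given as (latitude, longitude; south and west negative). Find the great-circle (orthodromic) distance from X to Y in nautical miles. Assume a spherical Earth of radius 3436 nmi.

cos σ = sin φ₁ sin φ₂ + cos φ₁ cos φ₂ cos Δλ
      = sin(-8.80°)sin(-20.30°) + cos(-8.80°)cos(-20.30°)cos(-132.90°) = -0.5778
σ = 125.299° → d = Rσ = 3436·2.18689 = 7514 nmi

7514 nmi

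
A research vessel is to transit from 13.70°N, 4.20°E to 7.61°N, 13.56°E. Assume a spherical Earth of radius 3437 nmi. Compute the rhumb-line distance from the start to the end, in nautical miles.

662 nmi

Rhumb course C = atan2(Δλ, Δψ) with Δψ = ln[tan(π/4+φ₂/2)/tan(π/4+φ₁/2)] = -0.1082, Δλ = +0.1634 → C = 123.52°
d = R·|Δφ| / |cos C| = 3437·0.10629 / 0.55223 = 662 nmi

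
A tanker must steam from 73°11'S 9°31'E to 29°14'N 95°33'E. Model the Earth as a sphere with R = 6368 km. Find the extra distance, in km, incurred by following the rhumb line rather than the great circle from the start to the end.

Great circle: cos σ = sin φ₁ sin φ₂ + cos φ₁ cos φ₂ cos Δλ,  σ = 2.0376 rad → d_gc = 12975.3 km
Rhumb line: Δψ = +2.4457, q = Δφ/Δψ = 0.7309, d_rh = R√(Δφ²+q²Δλ²) = 13357.0 km
Excess = 13357.0 − 12975.3 = 381.7 ≈ 382 km

382 km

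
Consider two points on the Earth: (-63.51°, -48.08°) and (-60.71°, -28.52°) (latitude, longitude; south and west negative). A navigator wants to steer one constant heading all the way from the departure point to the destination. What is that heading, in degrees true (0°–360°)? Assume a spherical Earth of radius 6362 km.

Δψ = ln[tan(π/4+φ₂/2)/tan(π/4+φ₁/2)] = +0.1046
Δλ = +0.3414 rad (taken the short way round)
course = atan2(Δλ, Δψ) = 72.97°

73.0°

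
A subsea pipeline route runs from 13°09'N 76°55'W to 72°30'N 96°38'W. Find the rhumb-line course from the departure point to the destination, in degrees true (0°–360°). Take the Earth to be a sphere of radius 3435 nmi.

348.1°

Δψ = ln[tan(π/4+φ₂/2)/tan(π/4+φ₁/2)] = +1.6398
Δλ = -0.3441 rad (taken the short way round)
course = atan2(Δλ, Δψ) = 348.15°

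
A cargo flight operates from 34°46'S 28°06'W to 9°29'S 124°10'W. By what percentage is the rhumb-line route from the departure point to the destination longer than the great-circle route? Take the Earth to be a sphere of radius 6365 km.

2.3%

Great circle: σ = 1.5625 rad → d_gc = Rσ = 9945.2 km
Rhumb: Δφ = +0.4413, Δλ = -1.6767, Δψ = +0.4816, q = Δφ/Δψ = 0.9163 → d_rh = R√(Δφ²+q²Δλ²) = 10174.0 km
Excess = (10174.0 − 9945.2) / 9945.2 = 228.8 / 9945.2 = 2.30% ≈ 2.3%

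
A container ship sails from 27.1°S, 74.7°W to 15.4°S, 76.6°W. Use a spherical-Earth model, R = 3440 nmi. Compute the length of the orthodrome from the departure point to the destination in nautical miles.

cos σ = sin φ₁ sin φ₂ + cos φ₁ cos φ₂ cos Δλ
      = sin(-27.10°)sin(-15.40°) + cos(-27.10°)cos(-15.40°)cos(-1.90°) = 0.9788
σ = 11.833° → d = Rσ = 3440·0.20652 = 710 nmi

710 nmi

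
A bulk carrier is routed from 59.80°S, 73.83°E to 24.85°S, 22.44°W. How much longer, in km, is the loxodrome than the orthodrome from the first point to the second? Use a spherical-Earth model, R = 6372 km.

537 km

Great circle: cos σ = sin φ₁ sin φ₂ + cos φ₁ cos φ₂ cos Δλ,  σ = 1.2521 rad → d_gc = 7978.2 km
Rhumb line: Δψ = +0.8620, q = Δφ/Δψ = 0.7076, d_rh = R√(Δφ²+q²Δλ²) = 8515.2 km
Excess = 8515.2 − 7978.2 = 537.0 ≈ 537 km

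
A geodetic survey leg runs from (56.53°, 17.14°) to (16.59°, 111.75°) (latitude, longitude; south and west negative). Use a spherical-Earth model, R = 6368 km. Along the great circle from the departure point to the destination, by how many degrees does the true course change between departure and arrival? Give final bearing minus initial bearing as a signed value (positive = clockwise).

Initial bearing θ₁ = atan2(sin Δλ cos φ₂, cos φ₁ sin φ₂ − sin φ₁ cos φ₂ cos Δλ) = 76.93°
Final bearing θ₂ = (initial bearing from the destination back to the start) + 180° = 145.91°
Δθ = θ₂ − θ₁ = +69.0°

+69.0°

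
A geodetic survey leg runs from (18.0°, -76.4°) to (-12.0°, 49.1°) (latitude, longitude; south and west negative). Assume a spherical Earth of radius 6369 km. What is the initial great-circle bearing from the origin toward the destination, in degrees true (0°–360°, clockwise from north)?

91.6°

N = sin Δλ·cos φ₂ = +0.7963;  D = cos φ₁ sin φ₂ − sin φ₁ cos φ₂ cos Δλ = -0.0222
initial course = atan2(N, D) = 91.60°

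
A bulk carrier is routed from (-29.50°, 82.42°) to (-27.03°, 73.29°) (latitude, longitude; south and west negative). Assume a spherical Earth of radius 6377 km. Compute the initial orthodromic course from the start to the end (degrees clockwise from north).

284.9°

N = sin Δλ·cos φ₂ = -0.1413;  D = cos φ₁ sin φ₂ − sin φ₁ cos φ₂ cos Δλ = +0.0375
initial course = atan2(N, D) = 284.87°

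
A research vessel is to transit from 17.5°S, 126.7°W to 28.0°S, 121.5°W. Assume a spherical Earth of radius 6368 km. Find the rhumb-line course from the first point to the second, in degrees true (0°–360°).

Δψ = ln[tan(π/4+φ₂/2)/tan(π/4+φ₁/2)] = -0.1991
Δλ = +0.0908 rad (taken the short way round)
course = atan2(Δλ, Δψ) = 155.49°

155.5°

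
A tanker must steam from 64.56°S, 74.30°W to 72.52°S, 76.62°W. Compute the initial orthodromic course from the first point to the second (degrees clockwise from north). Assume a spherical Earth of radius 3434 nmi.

θ = atan2( sin Δλ·cos φ₂ ,  cos φ₁ sin φ₂ − sin φ₁ cos φ₂ cos Δλ )
  = atan2(-0.0122, -0.1387) = 185.01°

185.0°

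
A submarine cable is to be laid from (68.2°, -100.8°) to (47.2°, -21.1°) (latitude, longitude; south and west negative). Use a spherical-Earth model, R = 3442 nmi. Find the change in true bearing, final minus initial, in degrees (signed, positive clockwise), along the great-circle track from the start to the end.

At departure: θ₁ = atan2(sin Δλ cos φ₂, cos φ₁ sin φ₂ − sin φ₁ cos φ₂ cos Δλ) = 76.57°
At arrival: θ₂ = atan2(sin Δλ cos φ₁, −cos φ₂ sin φ₁ + sin φ₂ cos φ₁ cos Δλ) = 147.88°
Δθ = θ₂ − θ₁ = +71.3°

+71.3°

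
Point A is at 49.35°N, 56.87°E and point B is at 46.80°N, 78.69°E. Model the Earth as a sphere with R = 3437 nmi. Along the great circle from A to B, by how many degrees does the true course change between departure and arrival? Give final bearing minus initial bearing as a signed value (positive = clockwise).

Initial bearing θ₁ = atan2(sin Δλ cos φ₂, cos φ₁ sin φ₂ − sin φ₁ cos φ₂ cos Δλ) = 91.64°
Final bearing θ₂ = (initial bearing from the destination back to the start) + 180° = 107.97°
Δθ = θ₂ − θ₁ = +16.3°

+16.3°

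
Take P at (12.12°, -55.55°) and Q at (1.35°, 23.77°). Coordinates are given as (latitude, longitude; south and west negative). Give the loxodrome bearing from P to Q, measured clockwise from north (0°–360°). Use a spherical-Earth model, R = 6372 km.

97.8°

Meridional parts: M(φ₁)=+0.2131, M(φ₂)=+0.0236 → ΔM = -0.1896;  Δλ = +1.3844 rad
tan C = Δλ / ΔM = -7.3030 → C = 97.80°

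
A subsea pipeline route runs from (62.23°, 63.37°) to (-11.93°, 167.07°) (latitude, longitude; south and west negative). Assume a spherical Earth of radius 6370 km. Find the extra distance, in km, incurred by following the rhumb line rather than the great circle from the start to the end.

Great circle: cos σ = sin φ₁ sin φ₂ + cos φ₁ cos φ₂ cos Δλ,  σ = 1.8659 rad → d_gc = 11886.0 km
Rhumb line: Δψ = -1.6073, q = Δφ/Δψ = 0.8053, d_rh = R√(Δφ²+q²Δλ²) = 12416.7 km
Excess = 12416.7 − 11886.0 = 530.7 ≈ 531 km

531 km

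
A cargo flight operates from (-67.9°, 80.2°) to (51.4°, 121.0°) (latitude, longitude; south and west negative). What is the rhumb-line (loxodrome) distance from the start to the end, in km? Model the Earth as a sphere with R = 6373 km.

13729 km

Δψ = ln[tan(π/4+φ₂/2)/tan(π/4+φ₁/2)] = +2.6826;  Δφ = +2.0822 rad,  Δλ = +0.7121 rad
q = Δφ/Δψ = 0.7762
d = R·√(Δφ² + q²Δλ²) = 6373·2.15429 = 13729 km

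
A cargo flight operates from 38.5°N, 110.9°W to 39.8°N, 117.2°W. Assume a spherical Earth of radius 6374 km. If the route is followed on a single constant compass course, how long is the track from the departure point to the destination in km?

562 km

Rhumb course C = atan2(Δλ, Δψ) with Δψ = ln[tan(π/4+φ₂/2)/tan(π/4+φ₁/2)] = +0.0293, Δλ = -0.1100 → C = 284.90°
d = R·|Δφ| / |cos C| = 6374·0.02269 / 0.25715 = 562 km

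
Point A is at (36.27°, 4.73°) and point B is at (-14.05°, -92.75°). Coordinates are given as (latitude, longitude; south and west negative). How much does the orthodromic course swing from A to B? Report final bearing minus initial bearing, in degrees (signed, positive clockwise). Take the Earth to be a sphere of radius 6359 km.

-27.3°

At departure: θ₁ = atan2(sin Δλ cos φ₂, cos φ₁ sin φ₂ − sin φ₁ cos φ₂ cos Δλ) = 262.83°
At arrival: θ₂ = atan2(sin Δλ cos φ₁, −cos φ₂ sin φ₁ + sin φ₂ cos φ₁ cos Δλ) = 235.55°
Δθ = θ₂ − θ₁ = -27.3°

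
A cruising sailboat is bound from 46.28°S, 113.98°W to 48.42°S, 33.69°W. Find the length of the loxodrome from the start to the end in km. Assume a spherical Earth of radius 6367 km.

Δψ = ln[tan(π/4+φ₂/2)/tan(π/4+φ₁/2)] = -0.0551;  Δφ = -0.0374 rad,  Δλ = +1.4013 rad
q = Δφ/Δψ = 0.6774
d = R·√(Δφ² + q²Δλ²) = 6367·0.94997 = 6048 km

6048 km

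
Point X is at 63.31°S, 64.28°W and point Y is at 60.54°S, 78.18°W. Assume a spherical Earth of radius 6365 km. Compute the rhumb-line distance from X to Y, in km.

Δψ = ln[tan(π/4+φ₂/2)/tan(π/4+φ₁/2)] = +0.1028;  Δφ = +0.0483 rad,  Δλ = -0.2426 rad
q = Δφ/Δψ = 0.4703
d = R·√(Δφ² + q²Δλ²) = 6365·0.12391 = 789 km

789 km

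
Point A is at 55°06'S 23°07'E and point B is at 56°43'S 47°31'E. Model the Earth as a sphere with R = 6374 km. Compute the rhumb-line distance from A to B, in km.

Rhumb course C = atan2(Δλ, Δψ) with Δψ = ln[tan(π/4+φ₂/2)/tan(π/4+φ₁/2)] = -0.0503, Δλ = +0.4259 → C = 96.74°
d = R·|Δφ| / |cos C| = 6374·0.02822 / 0.11741 = 1532 km

1532 km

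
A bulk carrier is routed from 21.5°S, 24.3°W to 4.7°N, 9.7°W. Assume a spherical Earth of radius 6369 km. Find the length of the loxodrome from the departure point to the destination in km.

Rhumb course C = atan2(Δλ, Δψ) with Δψ = ln[tan(π/4+φ₂/2)/tan(π/4+φ₁/2)] = +0.4665, Δλ = +0.2548 → C = 28.64°
d = R·|Δφ| / |cos C| = 6369·0.45728 / 0.87761 = 3319 km

3319 km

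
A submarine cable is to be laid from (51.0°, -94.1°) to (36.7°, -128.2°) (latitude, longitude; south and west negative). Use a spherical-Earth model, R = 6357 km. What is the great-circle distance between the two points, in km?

3116 km

Haversine: a = sin²(Δφ/2)+cos φ₁ cos φ₂ sin²(Δλ/2) = 0.05887;  σ = 2·atan2(√a,√(1−a))
σ = 28.084° → d = Rσ = 6357·0.49016 = 3116 km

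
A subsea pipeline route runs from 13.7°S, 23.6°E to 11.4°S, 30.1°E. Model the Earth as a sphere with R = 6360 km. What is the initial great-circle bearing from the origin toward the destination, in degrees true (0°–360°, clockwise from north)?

θ = atan2( sin Δλ·cos φ₂ ,  cos φ₁ sin φ₂ − sin φ₁ cos φ₂ cos Δλ )
  = atan2(+0.1110, +0.0386) = 70.80°

70.8°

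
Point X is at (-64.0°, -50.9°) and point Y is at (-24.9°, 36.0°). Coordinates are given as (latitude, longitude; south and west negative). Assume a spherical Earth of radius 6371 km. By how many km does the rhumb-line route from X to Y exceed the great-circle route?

Great circle: cos σ = sin φ₁ sin φ₂ + cos φ₁ cos φ₂ cos Δλ,  σ = 1.1594 rad → d_gc = 7386.3 km
Rhumb line: Δψ = +1.0170, q = Δφ/Δψ = 0.6710, d_rh = R√(Δφ²+q²Δλ²) = 7806.9 km
Excess = 7806.9 − 7386.3 = 420.6 ≈ 421 km

421 km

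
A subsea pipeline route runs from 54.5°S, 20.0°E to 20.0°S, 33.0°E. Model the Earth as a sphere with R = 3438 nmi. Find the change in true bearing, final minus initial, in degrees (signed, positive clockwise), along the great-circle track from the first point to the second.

-8.3°

At departure: θ₁ = atan2(sin Δλ cos φ₂, cos φ₁ sin φ₂ − sin φ₁ cos φ₂ cos Δλ) = 21.14°
At arrival: θ₂ = atan2(sin Δλ cos φ₁, −cos φ₂ sin φ₁ + sin φ₂ cos φ₁ cos Δλ) = 12.88°
Δθ = θ₂ − θ₁ = -8.3°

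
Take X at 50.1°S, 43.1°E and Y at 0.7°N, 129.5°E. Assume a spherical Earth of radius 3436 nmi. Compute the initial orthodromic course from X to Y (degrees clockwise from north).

86.8°

θ = atan2( sin Δλ·cos φ₂ ,  cos φ₁ sin φ₂ − sin φ₁ cos φ₂ cos Δλ )
  = atan2(+0.9980, +0.0560) = 86.79°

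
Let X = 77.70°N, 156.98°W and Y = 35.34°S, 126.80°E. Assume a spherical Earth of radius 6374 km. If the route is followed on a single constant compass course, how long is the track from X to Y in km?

13845 km

Δψ = ln[tan(π/4+φ₂/2)/tan(π/4+φ₁/2)] = -2.8880;  Δφ = -1.9729 rad,  Δλ = -1.3303 rad
q = Δφ/Δψ = 0.6831
d = R·√(Δφ² + q²Δλ²) = 6374·2.17216 = 13845 km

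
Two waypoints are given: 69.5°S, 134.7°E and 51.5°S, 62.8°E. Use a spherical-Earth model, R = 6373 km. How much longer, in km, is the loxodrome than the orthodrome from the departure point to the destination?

Great circle: cos σ = sin φ₁ sin φ₂ + cos φ₁ cos φ₂ cos Δλ,  σ = 0.6422 rad → d_gc = 4092.8 km
Rhumb line: Δψ = +0.6581, q = Δφ/Δψ = 0.4773, d_rh = R√(Δφ²+q²Δλ²) = 4310.7 km
Excess = 4310.7 − 4092.8 = 217.9 ≈ 218 km

218 km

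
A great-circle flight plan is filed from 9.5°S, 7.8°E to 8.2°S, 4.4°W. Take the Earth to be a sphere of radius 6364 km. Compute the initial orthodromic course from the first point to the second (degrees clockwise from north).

N = sin Δλ·cos φ₂ = -0.2092;  D = cos φ₁ sin φ₂ − sin φ₁ cos φ₂ cos Δλ = +0.0190
initial course = atan2(N, D) = 275.19°

275.2°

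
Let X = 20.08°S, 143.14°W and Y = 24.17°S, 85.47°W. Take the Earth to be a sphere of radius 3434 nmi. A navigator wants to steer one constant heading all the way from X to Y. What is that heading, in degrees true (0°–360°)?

Meridional parts: M(φ₁)=-0.3579, M(φ₂)=-0.4349 → ΔM = -0.0771;  Δλ = +1.0065 rad
tan C = Δλ / ΔM = -13.0583 → C = 94.38°

94.4°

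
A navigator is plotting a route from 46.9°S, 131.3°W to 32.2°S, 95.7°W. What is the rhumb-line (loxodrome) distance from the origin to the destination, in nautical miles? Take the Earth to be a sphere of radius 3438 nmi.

Δψ = ln[tan(π/4+φ₂/2)/tan(π/4+φ₁/2)] = +0.3349;  Δφ = +0.2566 rad,  Δλ = +0.6213 rad
q = Δφ/Δψ = 0.7660
d = R·√(Δφ² + q²Δλ²) = 3438·0.54071 = 1859 nmi

1859 nmi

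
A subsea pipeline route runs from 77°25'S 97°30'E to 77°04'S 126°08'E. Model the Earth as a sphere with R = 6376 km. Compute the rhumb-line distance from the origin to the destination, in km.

705 km

Rhumb course C = atan2(Δλ, Δψ) with Δψ = ln[tan(π/4+φ₂/2)/tan(π/4+φ₁/2)] = +0.0277, Δλ = +0.4997 → C = 86.83°
d = R·|Δφ| / |cos C| = 6376·0.00611 / 0.05527 = 705 km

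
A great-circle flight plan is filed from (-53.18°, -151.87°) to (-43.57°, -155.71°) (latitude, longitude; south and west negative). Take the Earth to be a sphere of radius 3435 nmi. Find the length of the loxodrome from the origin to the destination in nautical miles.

596 nmi

Rhumb course C = atan2(Δλ, Δψ) with Δψ = ln[tan(π/4+φ₂/2)/tan(π/4+φ₁/2)] = +0.2536, Δλ = -0.0670 → C = 345.19°
d = R·|Δφ| / |cos C| = 3435·0.16773 / 0.96680 = 596 nmi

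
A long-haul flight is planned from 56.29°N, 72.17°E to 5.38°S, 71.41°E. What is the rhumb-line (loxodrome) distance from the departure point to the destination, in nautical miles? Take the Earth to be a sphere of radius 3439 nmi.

3702 nmi

Rhumb course C = atan2(Δλ, Δψ) with Δψ = ln[tan(π/4+φ₂/2)/tan(π/4+φ₁/2)] = -1.2882, Δλ = -0.0133 → C = 180.59°
d = R·|Δφ| / |cos C| = 3439·1.07634 / 0.99995 = 3702 nmi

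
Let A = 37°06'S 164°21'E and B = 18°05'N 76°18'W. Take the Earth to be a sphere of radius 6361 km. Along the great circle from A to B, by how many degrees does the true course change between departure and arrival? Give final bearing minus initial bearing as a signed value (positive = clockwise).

-35.3°

At departure: θ₁ = atan2(sin Δλ cos φ₂, cos φ₁ sin φ₂ − sin φ₁ cos φ₂ cos Δλ) = 92.31°
At arrival: θ₂ = atan2(sin Δλ cos φ₁, −cos φ₂ sin φ₁ + sin φ₂ cos φ₁ cos Δλ) = 56.97°
Δθ = θ₂ − θ₁ = -35.3°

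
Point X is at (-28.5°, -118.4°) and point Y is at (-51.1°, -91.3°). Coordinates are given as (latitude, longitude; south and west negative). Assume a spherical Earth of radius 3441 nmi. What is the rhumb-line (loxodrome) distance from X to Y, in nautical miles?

Δψ = ln[tan(π/4+φ₂/2)/tan(π/4+φ₁/2)] = -0.5216;  Δφ = -0.3944 rad,  Δλ = +0.4730 rad
q = Δφ/Δψ = 0.7562
d = R·√(Δφ² + q²Δλ²) = 3441·0.53247 = 1832 nmi

1832 nmi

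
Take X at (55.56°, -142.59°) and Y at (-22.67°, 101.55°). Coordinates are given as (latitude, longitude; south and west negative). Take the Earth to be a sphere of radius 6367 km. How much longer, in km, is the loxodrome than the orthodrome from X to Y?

457 km

Great circle: cos σ = sin φ₁ sin φ₂ + cos φ₁ cos φ₂ cos Δλ,  σ = 2.1478 rad → d_gc = 13674.8 km
Rhumb line: Δψ = -1.5778, q = Δφ/Δψ = 0.8654, d_rh = R√(Δφ²+q²Δλ²) = 14131.7 km
Excess = 14131.7 − 13674.8 = 456.9 ≈ 457 km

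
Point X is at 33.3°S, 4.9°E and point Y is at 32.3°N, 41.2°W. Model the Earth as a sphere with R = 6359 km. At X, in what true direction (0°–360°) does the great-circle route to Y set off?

θ = atan2( sin Δλ·cos φ₂ ,  cos φ₁ sin φ₂ − sin φ₁ cos φ₂ cos Δλ )
  = atan2(-0.6091, +0.7684) = 321.60°

321.6°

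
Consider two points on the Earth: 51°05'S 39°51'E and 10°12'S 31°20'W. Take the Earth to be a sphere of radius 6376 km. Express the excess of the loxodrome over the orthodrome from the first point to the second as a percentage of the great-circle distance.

Great circle: σ = 1.2269 rad → d_gc = Rσ = 7822.4 km
Rhumb: Δφ = +0.7135, Δλ = -1.2424, Δψ = +0.8615, q = Δφ/Δψ = 0.8283 → d_rh = R√(Δφ²+q²Δλ²) = 7984.3 km
Excess = (7984.3 − 7822.4) / 7822.4 = 161.9 / 7822.4 = 2.07% ≈ 2.1%

2.1%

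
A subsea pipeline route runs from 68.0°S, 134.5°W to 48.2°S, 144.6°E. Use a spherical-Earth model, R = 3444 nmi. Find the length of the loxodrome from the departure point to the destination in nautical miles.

2759 nmi

Rhumb course C = atan2(Δλ, Δψ) with Δψ = ln[tan(π/4+φ₂/2)/tan(π/4+φ₁/2)] = +0.6752, Δλ = -1.4120 → C = 295.56°
d = R·|Δφ| / |cos C| = 3444·0.34558 / 0.43143 = 2759 nmi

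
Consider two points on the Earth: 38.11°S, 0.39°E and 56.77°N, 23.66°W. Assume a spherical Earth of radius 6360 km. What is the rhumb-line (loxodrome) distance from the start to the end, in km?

Rhumb course C = atan2(Δλ, Δψ) with Δψ = ln[tan(π/4+φ₂/2)/tan(π/4+φ₁/2)] = +1.9298, Δλ = -0.4198 → C = 347.73°
d = R·|Δφ| / |cos C| = 6360·1.65597 / 0.97715 = 10778 km

10778 km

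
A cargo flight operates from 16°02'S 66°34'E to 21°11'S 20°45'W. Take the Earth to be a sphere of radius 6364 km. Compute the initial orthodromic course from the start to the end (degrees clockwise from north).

N = sin Δλ·cos φ₂ = -0.9314;  D = cos φ₁ sin φ₂ − sin φ₁ cos φ₂ cos Δλ = -0.3352
initial course = atan2(N, D) = 250.20°

250.2°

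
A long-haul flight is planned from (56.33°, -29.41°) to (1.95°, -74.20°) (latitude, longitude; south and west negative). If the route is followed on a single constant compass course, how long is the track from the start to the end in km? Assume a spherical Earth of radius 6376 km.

Rhumb course C = atan2(Δλ, Δψ) with Δψ = ln[tan(π/4+φ₂/2)/tan(π/4+φ₁/2)] = -1.1614, Δλ = -0.7817 → C = 213.95°
d = R·|Δφ| / |cos C| = 6376·0.94911 / 0.82957 = 7295 km

7295 km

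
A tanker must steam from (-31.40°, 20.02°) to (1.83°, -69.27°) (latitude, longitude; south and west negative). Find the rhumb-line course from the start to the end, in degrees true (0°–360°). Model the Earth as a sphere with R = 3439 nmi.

291.4°

Δψ = ln[tan(π/4+φ₂/2)/tan(π/4+φ₁/2)] = +0.6097
Δλ = -1.5584 rad (taken the short way round)
course = atan2(Δλ, Δψ) = 291.37°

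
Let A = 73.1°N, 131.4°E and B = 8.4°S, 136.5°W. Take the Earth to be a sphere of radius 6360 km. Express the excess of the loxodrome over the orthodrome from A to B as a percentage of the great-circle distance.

4.9%

Great circle: σ = 1.7217 rad → d_gc = Rσ = 10949.9 km
Rhumb: Δφ = -1.4224, Δλ = +1.6074, Δψ = -2.0539, q = Δφ/Δψ = 0.6926 → d_rh = R√(Δφ²+q²Δλ²) = 11488.0 km
Excess = (11488.0 − 10949.9) / 10949.9 = 538.1 / 10949.9 = 4.91% ≈ 4.9%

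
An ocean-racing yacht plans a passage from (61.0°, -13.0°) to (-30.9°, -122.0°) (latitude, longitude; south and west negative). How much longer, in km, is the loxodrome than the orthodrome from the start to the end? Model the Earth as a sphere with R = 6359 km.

400 km

Great circle: cos σ = sin φ₁ sin φ₂ + cos φ₁ cos φ₂ cos Δλ,  σ = 2.1952 rad → d_gc = 13959.1 km
Rhumb line: Δψ = -1.9199, q = Δφ/Δψ = 0.8354, d_rh = R√(Δφ²+q²Δλ²) = 14358.7 km
Excess = 14358.7 − 13959.1 = 399.6 ≈ 400 km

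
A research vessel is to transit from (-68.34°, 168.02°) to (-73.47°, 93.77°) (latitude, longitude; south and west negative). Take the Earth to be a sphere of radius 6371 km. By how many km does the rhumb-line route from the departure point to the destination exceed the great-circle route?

Great circle: cos σ = sin φ₁ sin φ₂ + cos φ₁ cos φ₂ cos Δλ,  σ = 0.4040 rad → d_gc = 2574.1 km
Rhumb line: Δψ = -0.2753, q = Δφ/Δψ = 0.3252, d_rh = R√(Δφ²+q²Δλ²) = 2744.8 km
Excess = 2744.8 − 2574.1 = 170.7 ≈ 171 km

171 km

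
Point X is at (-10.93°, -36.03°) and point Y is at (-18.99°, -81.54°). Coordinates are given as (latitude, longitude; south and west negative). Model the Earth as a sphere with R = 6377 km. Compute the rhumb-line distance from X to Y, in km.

4971 km

Δψ = ln[tan(π/4+φ₂/2)/tan(π/4+φ₁/2)] = -0.1457;  Δφ = -0.1407 rad,  Δλ = -0.7943 rad
q = Δφ/Δψ = 0.9652
d = R·√(Δφ² + q²Δλ²) = 6377·0.77945 = 4971 km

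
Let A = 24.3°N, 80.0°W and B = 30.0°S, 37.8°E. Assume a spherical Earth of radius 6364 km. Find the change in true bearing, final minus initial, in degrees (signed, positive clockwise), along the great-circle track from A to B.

Initial bearing θ₁ = atan2(sin Δλ cos φ₂, cos φ₁ sin φ₂ − sin φ₁ cos φ₂ cos Δλ) = 110.70°
Final bearing θ₂ = (initial bearing from the destination back to the start) + 180° = 100.12°
Δθ = θ₂ − θ₁ = -10.6°

-10.6°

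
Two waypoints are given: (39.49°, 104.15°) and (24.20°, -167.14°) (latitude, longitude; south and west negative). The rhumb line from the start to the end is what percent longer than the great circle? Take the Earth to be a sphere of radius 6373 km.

Great circle: σ = 1.2906 rad → d_gc = Rσ = 8225.1 km
Rhumb: Δφ = -0.2669, Δλ = +1.5483, Δψ = -0.3158, q = Δφ/Δψ = 0.8450 → d_rh = R√(Δφ²+q²Δλ²) = 8509.4 km
Excess = (8509.4 − 8225.1) / 8225.1 = 284.3 / 8225.1 = 3.46% ≈ 3.5%

3.5%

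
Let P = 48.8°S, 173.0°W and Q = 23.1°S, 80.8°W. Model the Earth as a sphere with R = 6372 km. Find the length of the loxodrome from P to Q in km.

Δψ = ln[tan(π/4+φ₂/2)/tan(π/4+φ₁/2)] = +0.5639;  Δφ = +0.4485 rad,  Δλ = +1.6092 rad
q = Δφ/Δψ = 0.7954
d = R·√(Δφ² + q²Δλ²) = 6372·1.35625 = 8642 km

8642 km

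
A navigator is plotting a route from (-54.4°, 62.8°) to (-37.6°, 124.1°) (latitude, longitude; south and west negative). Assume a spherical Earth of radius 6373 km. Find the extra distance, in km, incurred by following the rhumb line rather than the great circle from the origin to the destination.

Great circle: cos σ = sin φ₁ sin φ₂ + cos φ₁ cos φ₂ cos Δλ,  σ = 0.7705 rad → d_gc = 4910.11 km
Rhumb line: Δψ = +0.4270, q = Δφ/Δψ = 0.6868, d_rh = R√(Δφ²+q²Δλ²) = 5041.64 km
Excess = 5041.64 − 4910.11 = 131.53 ≈ 132 km

132 km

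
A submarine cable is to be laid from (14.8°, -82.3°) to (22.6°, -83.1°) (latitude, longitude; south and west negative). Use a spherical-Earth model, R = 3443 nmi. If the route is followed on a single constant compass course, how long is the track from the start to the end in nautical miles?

471 nmi

Δψ = ln[tan(π/4+φ₂/2)/tan(π/4+φ₁/2)] = +0.1439;  Δφ = +0.1361 rad,  Δλ = -0.0140 rad
q = Δφ/Δψ = 0.9463
d = R·√(Δφ² + q²Δλ²) = 3443·0.13678 = 471 nmi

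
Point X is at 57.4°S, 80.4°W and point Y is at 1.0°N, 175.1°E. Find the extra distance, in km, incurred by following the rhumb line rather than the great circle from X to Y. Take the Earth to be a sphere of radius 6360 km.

Great circle: cos σ = sin φ₁ sin φ₂ + cos φ₁ cos φ₂ cos Δλ,  σ = 1.7209 rad → d_gc = 10945.2 km
Rhumb line: Δψ = +1.2470, q = Δφ/Δψ = 0.8174, d_rh = R√(Δφ²+q²Δλ²) = 11485.6 km
Excess = 11485.6 − 10945.2 = 540.4 ≈ 540 km

540 km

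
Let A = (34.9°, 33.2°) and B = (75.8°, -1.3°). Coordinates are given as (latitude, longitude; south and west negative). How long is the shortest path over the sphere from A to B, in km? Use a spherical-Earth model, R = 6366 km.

Haversine: a = sin²(Δφ/2)+cos φ₁ cos φ₂ sin²(Δλ/2) = 0.13977;  σ = 2·atan2(√a,√(1−a))
σ = 43.907° → d = Rσ = 6366·0.76632 = 4878 km

4878 km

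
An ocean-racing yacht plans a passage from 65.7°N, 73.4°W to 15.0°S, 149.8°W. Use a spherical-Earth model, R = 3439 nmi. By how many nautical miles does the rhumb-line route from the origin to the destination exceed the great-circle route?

134 nmi

Great circle: cos σ = sin φ₁ sin φ₂ + cos φ₁ cos φ₂ cos Δλ,  σ = 1.7137 rad → d_gc = 5893.4 nmi
Rhumb line: Δψ = -1.8006, q = Δφ/Δψ = 0.7822, d_rh = R√(Δφ²+q²Δλ²) = 6027.4 nmi
Excess = 6027.4 − 5893.4 = 134.0 ≈ 134 nmi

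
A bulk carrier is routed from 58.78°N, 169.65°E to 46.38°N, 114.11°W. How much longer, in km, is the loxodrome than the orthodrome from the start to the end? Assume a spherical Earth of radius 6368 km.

Great circle: cos σ = sin φ₁ sin φ₂ + cos φ₁ cos φ₂ cos Δλ,  σ = 0.7896 rad → d_gc = 5028.0 km
Rhumb line: Δψ = -0.3593, q = Δφ/Δψ = 0.6024, d_rh = R√(Δφ²+q²Δλ²) = 5287.0 km
Excess = 5287.0 − 5028.0 = 259.0 ≈ 259 km

259 km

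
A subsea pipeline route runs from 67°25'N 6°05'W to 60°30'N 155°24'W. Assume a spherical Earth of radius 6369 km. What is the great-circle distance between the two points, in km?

cos σ = sin φ₁ sin φ₂ + cos φ₁ cos φ₂ cos Δλ
      = sin(67.42°)sin(60.50°) + cos(67.42°)cos(60.50°)cos(-149.32°) = 0.6410
σ = 50.134° → d = Rσ = 6369·0.87501 = 5573 km

5573 km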